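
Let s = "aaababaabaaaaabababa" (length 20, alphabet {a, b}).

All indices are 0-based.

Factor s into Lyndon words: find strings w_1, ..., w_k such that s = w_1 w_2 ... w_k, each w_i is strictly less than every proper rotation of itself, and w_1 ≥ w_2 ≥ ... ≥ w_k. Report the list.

emit factor 1: 'aaababaab' (i=0, period=9)
emit factor 2: 'aaaaababab' (i=9, period=10)
emit factor 3: 'a' (i=19, period=1)

["aaababaab", "aaaaababab", "a"]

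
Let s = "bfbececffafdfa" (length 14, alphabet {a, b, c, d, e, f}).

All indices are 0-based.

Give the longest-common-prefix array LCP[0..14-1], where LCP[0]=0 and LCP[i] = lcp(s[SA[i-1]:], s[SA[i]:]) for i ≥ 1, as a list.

[0, 1, 0, 1, 0, 1, 0, 0, 2, 0, 2, 1, 1, 1]

rank | idx | suffix
   0 |  13 | a
   1 |   9 | afdfa
   2 |   2 | bececffafdfa
   3 |   0 | bfbececffafdfa
   4 |   4 | cecffafdfa
   5 |   6 | cffafdfa
   6 |  11 | dfa
   7 |   3 | ececffafdfa
   8 |   5 | ecffafdfa
   9 |  12 | fa
  10 |   8 | fafdfa
  11 |   1 | fbececffafdfa
  12 |  10 | fdfa
  13 |   7 | ffafdfa

SA = [13, 9, 2, 0, 4, 6, 11, 3, 5, 12, 8, 1, 10, 7]
rank  pair      lcp
   1  s[13:],s[9:]  1  'a'
   2  s[9:],s[2:]  0  ''
   3  s[2:],s[0:]  1  'b'
   4  s[0:],s[4:]  0  ''
   5  s[4:],s[6:]  1  'c'
   6  s[6:],s[11:]  0  ''
   7  s[11:],s[3:]  0  ''
   8  s[3:],s[5:]  2  'ec'
   9  s[5:],s[12:]  0  ''
  10  s[12:],s[8:]  2  'fa'
  11  s[8:],s[1:]  1  'f'
  12  s[1:],s[10:]  1  'f'
  13  s[10:],s[7:]  1  'f'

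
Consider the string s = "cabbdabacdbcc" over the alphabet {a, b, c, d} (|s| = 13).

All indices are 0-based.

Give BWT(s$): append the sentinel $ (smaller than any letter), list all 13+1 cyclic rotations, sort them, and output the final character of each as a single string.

rank  rotation        last
    0  $cabbdabacdbcc  c
    1  abacdbcc$cabbd  d
    2  abbdabacdbcc$c  c
    3  acdbcc$cabbdab  b
    4  bacdbcc$cabbda  a
    5  bbdabacdbcc$ca  a
    6  bcc$cabbdabacd  d
    7  bdabacdbcc$cab  b
    8  c$cabbdabacdbc  c
    9  cabbdabacdbcc$  $
   10  cc$cabbdabacdb  b
   11  cdbcc$cabbdaba  a
   12  dabacdbcc$cabb  b
   13  dbcc$cabbdabac  c

cdcbaadbc$babc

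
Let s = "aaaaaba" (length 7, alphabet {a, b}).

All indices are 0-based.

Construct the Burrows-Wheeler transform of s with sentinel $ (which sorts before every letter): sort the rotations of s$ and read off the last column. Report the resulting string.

rank  rotation  last
    0  $aaaaaba  a
    1  a$aaaaab  b
    2  aaaaaba$  $
    3  aaaaba$a  a
    4  aaaba$aa  a
    5  aaba$aaa  a
    6  aba$aaaa  a
    7  ba$aaaaa  a

ab$aaaaa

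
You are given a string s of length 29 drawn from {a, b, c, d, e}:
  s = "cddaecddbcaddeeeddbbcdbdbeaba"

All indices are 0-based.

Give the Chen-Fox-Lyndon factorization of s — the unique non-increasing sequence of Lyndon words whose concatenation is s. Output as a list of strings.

["cdd", "aecddbc", "addeeeddbbcdbdbe", "ab", "a"]

emit factor 1: 'cdd' (i=0, period=3)
emit factor 2: 'aecddbc' (i=3, period=7)
emit factor 3: 'addeeeddbbcdbdbe' (i=10, period=16)
emit factor 4: 'ab' (i=26, period=2)
emit factor 5: 'a' (i=28, period=1)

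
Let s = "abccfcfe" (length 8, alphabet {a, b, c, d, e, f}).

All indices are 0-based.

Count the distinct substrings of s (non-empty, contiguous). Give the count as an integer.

32

rank | idx | suffix
   0 |   0 | abccfcfe
   1 |   1 | bccfcfe
   2 |   2 | ccfcfe
   3 |   3 | cfcfe
   4 |   5 | cfe
   5 |   7 | e
   6 |   4 | fcfe
   7 |   6 | fe

SA = [0, 1, 2, 3, 5, 7, 4, 6]
i: (SA[i-1],SA[i]) lcp shared
  1: (0,1) 0 ''
  2: (1,2) 0 ''
  3: (2,3) 1 'c'
  4: (3,5) 2 'cf'
  5: (5,7) 0 ''
  6: (7,4) 0 ''
  7: (4,6) 1 'f'

n(n+1)/2 = 8·9/2 = 36
Σ LCP = 0 + 0 + 0 + 1 + 2 + 0 + 0 + 1 = 4
distinct = 36 − 4 = 32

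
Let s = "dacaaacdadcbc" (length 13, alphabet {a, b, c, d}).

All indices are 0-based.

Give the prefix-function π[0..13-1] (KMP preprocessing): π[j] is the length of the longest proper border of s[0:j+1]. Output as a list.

π[0] = 0
j=1 s[j]='a': π[1]=0 (border '')
j=2 s[j]='c': π[2]=0 (border '')
j=3 s[j]='a': π[3]=0 (border '')
j=4 s[j]='a': π[4]=0 (border '')
j=5 s[j]='a': π[5]=0 (border '')
j=6 s[j]='c': π[6]=0 (border '')
j=7 s[j]='d': π[7]=1 (border 'd')
j=8 s[j]='a': π[8]=2 (border 'da')
j=9 s[j]='d': k: 2→0; π[9]=1 (border 'd')
j=10 s[j]='c': k: 1→0; π[10]=0 (border '')
j=11 s[j]='b': π[11]=0 (border '')
j=12 s[j]='c': π[12]=0 (border '')

[0, 0, 0, 0, 0, 0, 0, 1, 2, 1, 0, 0, 0]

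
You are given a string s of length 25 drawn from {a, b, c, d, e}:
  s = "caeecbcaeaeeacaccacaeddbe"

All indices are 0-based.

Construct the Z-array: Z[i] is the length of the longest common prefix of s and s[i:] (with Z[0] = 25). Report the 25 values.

[25, 0, 0, 0, 1, 0, 3, 0, 0, 0, 0, 0, 0, 2, 0, 1, 2, 0, 3, 0, 0, 0, 0, 0, 0]

Z[0]=25
i=1: fresh scan; Z[1]=0
i=2: fresh scan; Z[2]=0
i=3: fresh scan; Z[3]=0
i=4: fresh scan; Z[4]=1 scan→box=[4,5)
i=5: fresh scan; Z[5]=0
i=6: fresh scan; Z[6]=3 scan→box=[6,9)
i=7: min(r-i=2, Z[1]=0)=0; Z[7]=0
i=8: min(r-i=1, Z[2]=0)=0; Z[8]=0
i=9: fresh scan; Z[9]=0
i=10: fresh scan; Z[10]=0
i=11: fresh scan; Z[11]=0
i=12: fresh scan; Z[12]=0
i=13: fresh scan; Z[13]=2 scan→box=[13,15)
i=14: min(r-i=1, Z[1]=0)=0; Z[14]=0
i=15: fresh scan; Z[15]=1 scan→box=[15,16)
i=16: fresh scan; Z[16]=2 scan→box=[16,18)
i=17: min(r-i=1, Z[1]=0)=0; Z[17]=0
i=18: fresh scan; Z[18]=3 scan→box=[18,21)
i=19: min(r-i=2, Z[1]=0)=0; Z[19]=0
i=20: min(r-i=1, Z[2]=0)=0; Z[20]=0
i=21: fresh scan; Z[21]=0
i=22: fresh scan; Z[22]=0
i=23: fresh scan; Z[23]=0
i=24: fresh scan; Z[24]=0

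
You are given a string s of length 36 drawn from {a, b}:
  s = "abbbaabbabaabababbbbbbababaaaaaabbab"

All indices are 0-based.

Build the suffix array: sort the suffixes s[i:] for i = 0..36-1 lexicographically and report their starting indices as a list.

[26, 27, 28, 29, 10, 30, 4, 34, 24, 8, 22, 11, 13, 31, 5, 0, 15, 35, 25, 9, 3, 33, 23, 7, 21, 12, 14, 2, 32, 6, 20, 1, 19, 18, 17, 16]

rank | idx | suffix
   0 |  26 | aaaaaabbab
   1 |  27 | aaaaabbab
   2 |  28 | aaaabbab
   3 |  29 | aaabbab
   4 |  10 | aabababbbbbbababaaaaaabbab
   5 |  30 | aabbab
   6 |   4 | aabbabaabababbbbbbababaaaaaabbab
   7 |  34 | ab
   8 |  24 | abaaaaaabbab
   9 |   8 | abaabababbbbbbababaaaaaabbab
  10 |  22 | ababaaaaaabbab
  11 |  11 | abababbbbbbababaaaaaabbab
  12 |  13 | ababbbbbbababaaaaaabbab
  13 |  31 | abbab
  14 |   5 | abbabaabababbbbbbababaaaaaabbab
  15 |   0 | abbbaabbabaabababbbbbbababaaaaaabbab
  16 |  15 | abbbbbbababaaaaaabbab
  17 |  35 | b
  18 |  25 | baaaaaabbab
  19 |   9 | baabababbbbbbababaaaaaabbab
  20 |   3 | baabbabaabababbbbbbababaaaaaabbab
  21 |  33 | bab
  22 |  23 | babaaaaaabbab
  23 |   7 | babaabababbbbbbababaaaaaabbab
  24 |  21 | bababaaaaaabbab
  25 |  12 | bababbbbbbababaaaaaabbab
  26 |  14 | babbbbbbababaaaaaabbab
  27 |   2 | bbaabbabaabababbbbbbababaaaaaabbab
  28 |  32 | bbab
  29 |   6 | bbabaabababbbbbbababaaaaaabbab
  30 |  20 | bbababaaaaaabbab
  31 |   1 | bbbaabbabaabababbbbbbababaaaaaabbab
  32 |  19 | bbbababaaaaaabbab
  33 |  18 | bbbbababaaaaaabbab
  34 |  17 | bbbbbababaaaaaabbab
  35 |  16 | bbbbbbababaaaaaabbab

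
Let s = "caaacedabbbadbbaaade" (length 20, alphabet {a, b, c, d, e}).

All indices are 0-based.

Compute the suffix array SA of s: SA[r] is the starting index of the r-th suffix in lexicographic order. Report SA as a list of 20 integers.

[1, 15, 2, 16, 7, 3, 11, 17, 14, 10, 13, 9, 8, 0, 4, 6, 12, 18, 19, 5]

sorted suffixes:
  #0 SA[0]=1  'aaacedabbbadbbaaade'
  #1 SA[1]=15  'aaade'
  #2 SA[2]=2  'aacedabbbadbbaaade'
  #3 SA[3]=16  'aade'
  #4 SA[4]=7  'abbbadbbaaade'
  #5 SA[5]=3  'acedabbbadbbaaade'
  #6 SA[6]=11  'adbbaaade'
  #7 SA[7]=17  'ade'
  #8 SA[8]=14  'baaade'
  #9 SA[9]=10  'badbbaaade'
  #10 SA[10]=13  'bbaaade'
  #11 SA[11]=9  'bbadbbaaade'
  #12 SA[12]=8  'bbbadbbaaade'
  #13 SA[13]=0  'caaacedabbbadbbaaade'
  #14 SA[14]=4  'cedabbbadbbaaade'
  #15 SA[15]=6  'dabbbadbbaaade'
  #16 SA[16]=12  'dbbaaade'
  #17 SA[17]=18  'de'
  #18 SA[18]=19  'e'
  #19 SA[19]=5  'edabbbadbbaaade'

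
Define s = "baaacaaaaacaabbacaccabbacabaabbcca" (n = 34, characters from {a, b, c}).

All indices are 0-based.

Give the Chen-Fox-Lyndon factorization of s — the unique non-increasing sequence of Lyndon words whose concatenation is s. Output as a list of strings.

emit factor 1: 'b' (i=0, period=1)
emit factor 2: 'aaac' (i=1, period=4)
emit factor 3: 'aaaaacaabbacaccabbacabaabbcc' (i=5, period=28)
emit factor 4: 'a' (i=33, period=1)

["b", "aaac", "aaaaacaabbacaccabbacabaabbcc", "a"]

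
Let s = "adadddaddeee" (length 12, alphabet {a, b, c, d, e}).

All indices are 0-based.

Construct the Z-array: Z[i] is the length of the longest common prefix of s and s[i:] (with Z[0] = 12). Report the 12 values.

Z[0]=12
i=1: fresh scan; Z[1]=0
i=2: fresh scan; Z[2]=2 scan→box=[2,4)
i=3: min(r-i=1, Z[1]=0)=0; Z[3]=0
i=4: fresh scan; Z[4]=0
i=5: fresh scan; Z[5]=0
i=6: fresh scan; Z[6]=2 scan→box=[6,8)
i=7: min(r-i=1, Z[1]=0)=0; Z[7]=0
i=8: fresh scan; Z[8]=0
i=9: fresh scan; Z[9]=0
i=10: fresh scan; Z[10]=0
i=11: fresh scan; Z[11]=0

[12, 0, 2, 0, 0, 0, 2, 0, 0, 0, 0, 0]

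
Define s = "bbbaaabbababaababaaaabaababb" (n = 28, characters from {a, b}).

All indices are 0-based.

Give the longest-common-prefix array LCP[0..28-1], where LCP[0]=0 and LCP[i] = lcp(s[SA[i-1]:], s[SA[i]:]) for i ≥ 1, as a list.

[0, 3, 4, 2, 4, 5, 3, 1, 4, 7, 3, 6, 4, 2, 3, 0, 1, 4, 3, 6, 2, 5, 4, 3, 1, 2, 3, 2]

rank→(start, suffix):
  0 → (17, 'aaaabaababb')
  1 → (18, 'aaabaababb')
  2 → (3, 'aaabbababaababaaaabaababb')
  3 → (19, 'aabaababb')
  4 → (12, 'aababaaaabaababb')
  5 → (22, 'aababb')
  6 → (4, 'aabbababaababaaaabaababb')
  7 → (15, 'abaaaabaababb')
  8 → (10, 'abaababaaaabaababb')
  9 → (20, 'abaababb')
  10 → (13, 'ababaaaabaababb')
  11 → (8, 'ababaababaaaabaababb')
  12 → (23, 'ababb')
  13 → (25, 'abb')
  14 → (5, 'abbababaababaaaabaababb')
  15 → (27, 'b')
  16 → (16, 'baaaabaababb')
  17 → (2, 'baaabbababaababaaaabaababb')
  18 → (11, 'baababaaaabaababb')
  19 → (21, 'baababb')
  20 → (14, 'babaaaabaababb')
  21 → (9, 'babaababaaaabaababb')
  22 → (7, 'bababaababaaaabaababb')
  23 → (24, 'babb')
  24 → (26, 'bb')
  25 → (1, 'bbaaabbababaababaaaabaababb')
  26 → (6, 'bbababaababaaaabaababb')
  27 → (0, 'bbbaaabbababaababaaaabaababb')

SA = [17, 18, 3, 19, 12, 22, 4, 15, 10, 20, 13, 8, 23, 25, 5, 27, 16, 2, 11, 21, 14, 9, 7, 24, 26, 1, 6, 0]
i: (SA[i-1],SA[i]) lcp shared
  1: (17,18) 3 'aaa'
  2: (18,3) 4 'aaab'
  3: (3,19) 2 'aa'
  4: (19,12) 4 'aaba'
  5: (12,22) 5 'aabab'
  6: (22,4) 3 'aab'
  7: (4,15) 1 'a'
  8: (15,10) 4 'abaa'
  9: (10,20) 7 'abaabab'
  10: (20,13) 3 'aba'
  11: (13,8) 6 'ababaa'
  12: (8,23) 4 'abab'
  13: (23,25) 2 'ab'
  14: (25,5) 3 'abb'
  15: (5,27) 0 ''
  16: (27,16) 1 'b'
  17: (16,2) 4 'baaa'
  18: (2,11) 3 'baa'
  19: (11,21) 6 'baabab'
  20: (21,14) 2 'ba'
  21: (14,9) 5 'babaa'
  22: (9,7) 4 'baba'
  23: (7,24) 3 'bab'
  24: (24,26) 1 'b'
  25: (26,1) 2 'bb'
  26: (1,6) 3 'bba'
  27: (6,0) 2 'bb'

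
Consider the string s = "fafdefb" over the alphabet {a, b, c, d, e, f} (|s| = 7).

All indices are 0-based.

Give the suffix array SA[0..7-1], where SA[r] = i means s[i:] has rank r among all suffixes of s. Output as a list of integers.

sorted suffixes:
  #0 SA[0]=1  'afdefb'
  #1 SA[1]=6  'b'
  #2 SA[2]=3  'defb'
  #3 SA[3]=4  'efb'
  #4 SA[4]=0  'fafdefb'
  #5 SA[5]=5  'fb'
  #6 SA[6]=2  'fdefb'

[1, 6, 3, 4, 0, 5, 2]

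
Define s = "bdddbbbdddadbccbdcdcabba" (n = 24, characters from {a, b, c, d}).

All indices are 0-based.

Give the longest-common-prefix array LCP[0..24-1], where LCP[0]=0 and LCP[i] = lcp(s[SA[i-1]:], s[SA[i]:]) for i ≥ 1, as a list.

rank | idx | suffix
   0 |  23 | a
   1 |  20 | abba
   2 |  10 | adbccbdcdcabba
   3 |  22 | ba
   4 |  21 | bba
   5 |   4 | bbbdddadbccbdcdcabba
   6 |   5 | bbdddadbccbdcdcabba
   7 |  12 | bccbdcdcabba
   8 |  15 | bdcdcabba
   9 |   6 | bdddadbccbdcdcabba
  10 |   0 | bdddbbbdddadbccbdcdcabba
  11 |  19 | cabba
  12 |  14 | cbdcdcabba
  13 |  13 | ccbdcdcabba
  14 |  17 | cdcabba
  15 |   9 | dadbccbdcdcabba
  16 |   3 | dbbbdddadbccbdcdcabba
  17 |  11 | dbccbdcdcabba
  18 |  18 | dcabba
  19 |  16 | dcdcabba
  20 |   8 | ddadbccbdcdcabba
  21 |   2 | ddbbbdddadbccbdcdcabba
  22 |   7 | dddadbccbdcdcabba
  23 |   1 | dddbbbdddadbccbdcdcabba

SA = [23, 20, 10, 22, 21, 4, 5, 12, 15, 6, 0, 19, 14, 13, 17, 9, 3, 11, 18, 16, 8, 2, 7, 1]
rank  pair      lcp
   1  s[23:],s[20:]  1  'a'
   2  s[20:],s[10:]  1  'a'
   3  s[10:],s[22:]  0  ''
   4  s[22:],s[21:]  1  'b'
   5  s[21:],s[4:]  2  'bb'
   6  s[4:],s[5:]  2  'bb'
   7  s[5:],s[12:]  1  'b'
   8  s[12:],s[15:]  1  'b'
   9  s[15:],s[6:]  2  'bd'
  10  s[6:],s[0:]  4  'bddd'
  11  s[0:],s[19:]  0  ''
  12  s[19:],s[14:]  1  'c'
  13  s[14:],s[13:]  1  'c'
  14  s[13:],s[17:]  1  'c'
  15  s[17:],s[9:]  0  ''
  16  s[9:],s[3:]  1  'd'
  17  s[3:],s[11:]  2  'db'
  18  s[11:],s[18:]  1  'd'
  19  s[18:],s[16:]  2  'dc'
  20  s[16:],s[8:]  1  'd'
  21  s[8:],s[2:]  2  'dd'
  22  s[2:],s[7:]  2  'dd'
  23  s[7:],s[1:]  3  'ddd'

[0, 1, 1, 0, 1, 2, 2, 1, 1, 2, 4, 0, 1, 1, 1, 0, 1, 2, 1, 2, 1, 2, 2, 3]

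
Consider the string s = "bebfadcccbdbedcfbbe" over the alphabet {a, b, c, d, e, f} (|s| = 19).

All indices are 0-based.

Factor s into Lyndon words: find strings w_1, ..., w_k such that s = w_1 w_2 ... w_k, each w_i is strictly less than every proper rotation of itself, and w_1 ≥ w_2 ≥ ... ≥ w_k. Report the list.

["bebf", "adcccbdbedcfbbe"]

emit factor 1: 'bebf' (i=0, period=4)
emit factor 2: 'adcccbdbedcfbbe' (i=4, period=15)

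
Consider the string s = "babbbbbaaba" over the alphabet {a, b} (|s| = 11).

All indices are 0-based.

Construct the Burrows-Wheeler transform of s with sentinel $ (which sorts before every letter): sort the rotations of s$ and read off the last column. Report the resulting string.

abbabab$bbba

rank  rotation      last
    0  $babbbbbaaba  a
    1  a$babbbbbaab  b
    2  aaba$babbbbb  b
    3  aba$babbbbba  a
    4  abbbbbaaba$b  b
    5  ba$babbbbbaa  a
    6  baaba$babbbb  b
    7  babbbbbaaba$  $
    8  bbaaba$babbb  b
    9  bbbaaba$babb  b
   10  bbbbaaba$bab  b
   11  bbbbbaaba$ba  a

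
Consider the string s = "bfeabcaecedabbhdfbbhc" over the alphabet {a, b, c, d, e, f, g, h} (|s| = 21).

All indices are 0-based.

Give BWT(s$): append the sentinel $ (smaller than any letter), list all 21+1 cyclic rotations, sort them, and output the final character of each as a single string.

rank  rotation                last
    0  $bfeabcaecedabbhdfbbhc  c
    1  abbhdfbbhc$bfeabcaeced  d
    2  abcaecedabbhdfbbhc$bfe  e
    3  aecedabbhdfbbhc$bfeabc  c
    4  bbhc$bfeabcaecedabbhdf  f
    5  bbhdfbbhc$bfeabcaeceda  a
    6  bcaecedabbhdfbbhc$bfea  a
    7  bfeabcaecedabbhdfbbhc$  $
    8  bhc$bfeabcaecedabbhdfb  b
    9  bhdfbbhc$bfeabcaecedab  b
   10  c$bfeabcaecedabbhdfbbh  h
   11  caecedabbhdfbbhc$bfeab  b
   12  cedabbhdfbbhc$bfeabcae  e
   13  dabbhdfbbhc$bfeabcaece  e
   14  dfbbhc$bfeabcaecedabbh  h
   15  eabcaecedabbhdfbbhc$bf  f
   16  ecedabbhdfbbhc$bfeabca  a
   17  edabbhdfbbhc$bfeabcaec  c
   18  fbbhc$bfeabcaecedabbhd  d
   19  feabcaecedabbhdfbbhc$b  b
   20  hc$bfeabcaecedabbhdfbb  b
   21  hdfbbhc$bfeabcaecedabb  b

cdecfaa$bbhbeehfacdbbb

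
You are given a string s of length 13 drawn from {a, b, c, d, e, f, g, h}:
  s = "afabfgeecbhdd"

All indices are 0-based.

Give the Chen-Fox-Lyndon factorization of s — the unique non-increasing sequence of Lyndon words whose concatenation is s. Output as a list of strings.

["af", "abfgeecbhdd"]

emit factor 1: 'af' (i=0, period=2)
emit factor 2: 'abfgeecbhdd' (i=2, period=11)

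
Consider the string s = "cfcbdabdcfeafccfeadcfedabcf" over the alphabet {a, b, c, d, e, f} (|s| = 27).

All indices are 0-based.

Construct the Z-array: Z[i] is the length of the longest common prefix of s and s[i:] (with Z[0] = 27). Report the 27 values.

Z[0]=27
i=1: i≥r, start 0; Z[1]=0
i=2: i≥r, start 0; Z[2]=1 scan→box=[2,3)
i=3: i≥r, start 0; Z[3]=0
i=4: i≥r, start 0; Z[4]=0
i=5: i≥r, start 0; Z[5]=0
i=6: i≥r, start 0; Z[6]=0
i=7: i≥r, start 0; Z[7]=0
i=8: i≥r, start 0; Z[8]=2 scan→box=[8,10)
i=9: min(r-i=1, Z[1]=0)=0; Z[9]=0
i=10: i≥r, start 0; Z[10]=0
i=11: i≥r, start 0; Z[11]=0
i=12: i≥r, start 0; Z[12]=0
i=13: i≥r, start 0; Z[13]=1 scan→box=[13,14)
i=14: i≥r, start 0; Z[14]=2 scan→box=[14,16)
i=15: min(r-i=1, Z[1]=0)=0; Z[15]=0
i=16: i≥r, start 0; Z[16]=0
i=17: i≥r, start 0; Z[17]=0
i=18: i≥r, start 0; Z[18]=0
i=19: i≥r, start 0; Z[19]=2 scan→box=[19,21)
i=20: min(r-i=1, Z[1]=0)=0; Z[20]=0
i=21: i≥r, start 0; Z[21]=0
i=22: i≥r, start 0; Z[22]=0
i=23: i≥r, start 0; Z[23]=0
i=24: i≥r, start 0; Z[24]=0
i=25: i≥r, start 0; Z[25]=2 scan→box=[25,27)
i=26: min(r-i=1, Z[1]=0)=0; Z[26]=0

[27, 0, 1, 0, 0, 0, 0, 0, 2, 0, 0, 0, 0, 1, 2, 0, 0, 0, 0, 2, 0, 0, 0, 0, 0, 2, 0]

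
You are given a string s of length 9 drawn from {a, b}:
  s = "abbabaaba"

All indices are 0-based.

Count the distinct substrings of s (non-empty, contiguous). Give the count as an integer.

33

rank→(start, suffix):
  0 → (8, 'a')
  1 → (5, 'aaba')
  2 → (6, 'aba')
  3 → (3, 'abaaba')
  4 → (0, 'abbabaaba')
  5 → (7, 'ba')
  6 → (4, 'baaba')
  7 → (2, 'babaaba')
  8 → (1, 'bbabaaba')

SA = [8, 5, 6, 3, 0, 7, 4, 2, 1]
i: (SA[i-1],SA[i]) lcp shared
  1: (8,5) 1 'a'
  2: (5,6) 1 'a'
  3: (6,3) 3 'aba'
  4: (3,0) 2 'ab'
  5: (0,7) 0 ''
  6: (7,4) 2 'ba'
  7: (4,2) 2 'ba'
  8: (2,1) 1 'b'

n(n+1)/2 = 9·10/2 = 45
Σ LCP = 0 + 1 + 1 + 3 + 2 + 0 + 2 + 2 + 1 = 12
distinct = 45 − 12 = 33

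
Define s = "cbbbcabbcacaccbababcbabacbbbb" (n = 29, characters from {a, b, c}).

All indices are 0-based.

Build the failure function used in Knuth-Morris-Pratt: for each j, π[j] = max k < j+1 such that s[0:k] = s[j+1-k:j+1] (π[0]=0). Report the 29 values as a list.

[0, 0, 0, 0, 1, 0, 0, 0, 1, 0, 1, 0, 1, 1, 2, 0, 0, 0, 0, 1, 2, 0, 0, 0, 1, 2, 3, 4, 0]

π[0] = 0
j=1 s[j]='b': π[1]=0 (border '')
j=2 s[j]='b': π[2]=0 (border '')
j=3 s[j]='b': π[3]=0 (border '')
j=4 s[j]='c': π[4]=1 (border 'c')
j=5 s[j]='a': k: 1→0; π[5]=0 (border '')
j=6 s[j]='b': π[6]=0 (border '')
j=7 s[j]='b': π[7]=0 (border '')
j=8 s[j]='c': π[8]=1 (border 'c')
j=9 s[j]='a': k: 1→0; π[9]=0 (border '')
j=10 s[j]='c': π[10]=1 (border 'c')
j=11 s[j]='a': k: 1→0; π[11]=0 (border '')
j=12 s[j]='c': π[12]=1 (border 'c')
j=13 s[j]='c': k: 1→0; π[13]=1 (border 'c')
j=14 s[j]='b': π[14]=2 (border 'cb')
j=15 s[j]='a': k: 2→0; π[15]=0 (border '')
j=16 s[j]='b': π[16]=0 (border '')
j=17 s[j]='a': π[17]=0 (border '')
j=18 s[j]='b': π[18]=0 (border '')
j=19 s[j]='c': π[19]=1 (border 'c')
j=20 s[j]='b': π[20]=2 (border 'cb')
j=21 s[j]='a': k: 2→0; π[21]=0 (border '')
j=22 s[j]='b': π[22]=0 (border '')
j=23 s[j]='a': π[23]=0 (border '')
j=24 s[j]='c': π[24]=1 (border 'c')
j=25 s[j]='b': π[25]=2 (border 'cb')
j=26 s[j]='b': π[26]=3 (border 'cbb')
j=27 s[j]='b': π[27]=4 (border 'cbbb')
j=28 s[j]='b': k: 4→0; π[28]=0 (border '')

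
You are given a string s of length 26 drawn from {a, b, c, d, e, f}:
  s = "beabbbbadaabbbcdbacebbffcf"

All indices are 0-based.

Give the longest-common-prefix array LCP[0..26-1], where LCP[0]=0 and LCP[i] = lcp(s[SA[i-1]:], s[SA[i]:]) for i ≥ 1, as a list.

[0, 1, 4, 1, 1, 0, 2, 1, 2, 3, 3, 2, 2, 1, 1, 1, 0, 1, 1, 0, 1, 0, 1, 0, 1, 1]

rank→(start, suffix):
  0 → (9, 'aabbbcdbacebbffcf')
  1 → (2, 'abbbbadaabbbcdbacebbffcf')
  2 → (10, 'abbbcdbacebbffcf')
  3 → (17, 'acebbffcf')
  4 → (7, 'adaabbbcdbacebbffcf')
  5 → (16, 'bacebbffcf')
  6 → (6, 'badaabbbcdbacebbffcf')
  7 → (5, 'bbadaabbbcdbacebbffcf')
  8 → (4, 'bbbadaabbbcdbacebbffcf')
  9 → (3, 'bbbbadaabbbcdbacebbffcf')
  10 → (11, 'bbbcdbacebbffcf')
  11 → (12, 'bbcdbacebbffcf')
  12 → (20, 'bbffcf')
  13 → (13, 'bcdbacebbffcf')
  14 → (0, 'beabbbbadaabbbcdbacebbffcf')
  15 → (21, 'bffcf')
  16 → (14, 'cdbacebbffcf')
  17 → (18, 'cebbffcf')
  18 → (24, 'cf')
  19 → (8, 'daabbbcdbacebbffcf')
  20 → (15, 'dbacebbffcf')
  21 → (1, 'eabbbbadaabbbcdbacebbffcf')
  22 → (19, 'ebbffcf')
  23 → (25, 'f')
  24 → (23, 'fcf')
  25 → (22, 'ffcf')

SA = [9, 2, 10, 17, 7, 16, 6, 5, 4, 3, 11, 12, 20, 13, 0, 21, 14, 18, 24, 8, 15, 1, 19, 25, 23, 22]
i: (SA[i-1],SA[i]) lcp shared
  1: (9,2) 1 'a'
  2: (2,10) 4 'abbb'
  3: (10,17) 1 'a'
  4: (17,7) 1 'a'
  5: (7,16) 0 ''
  6: (16,6) 2 'ba'
  7: (6,5) 1 'b'
  8: (5,4) 2 'bb'
  9: (4,3) 3 'bbb'
  10: (3,11) 3 'bbb'
  11: (11,12) 2 'bb'
  12: (12,20) 2 'bb'
  13: (20,13) 1 'b'
  14: (13,0) 1 'b'
  15: (0,21) 1 'b'
  16: (21,14) 0 ''
  17: (14,18) 1 'c'
  18: (18,24) 1 'c'
  19: (24,8) 0 ''
  20: (8,15) 1 'd'
  21: (15,1) 0 ''
  22: (1,19) 1 'e'
  23: (19,25) 0 ''
  24: (25,23) 1 'f'
  25: (23,22) 1 'f'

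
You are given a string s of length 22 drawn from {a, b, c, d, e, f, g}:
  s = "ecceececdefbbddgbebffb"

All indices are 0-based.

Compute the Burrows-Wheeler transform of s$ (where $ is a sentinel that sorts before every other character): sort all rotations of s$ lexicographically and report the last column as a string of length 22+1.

bffbgeeeecbcdb$cecdfebd

rank  rotation                 last
    0  $ecceececdefbbddgbebffb  b
    1  b$ecceececdefbbddgbebff  f
    2  bbddgbebffb$ecceececdef  f
    3  bddgbebffb$ecceececdefb  b
    4  bebffb$ecceececdefbbddg  g
    5  bffb$ecceececdefbbddgbe  e
    6  cceececdefbbddgbebffb$e  e
    7  cdefbbddgbebffb$ecceece  e
    8  cecdefbbddgbebffb$eccee  e
    9  ceececdefbbddgbebffb$ec  c
   10  ddgbebffb$ecceececdefbb  b
   11  defbbddgbebffb$ecceecec  c
   12  dgbebffb$ecceececdefbbd  d
   13  ebffb$ecceececdefbbddgb  b
   14  ecceececdefbbddgbebffb$  $
   15  ecdefbbddgbebffb$ecceec  c
   16  ececdefbbddgbebffb$ecce  e
   17  eececdefbbddgbebffb$ecc  c
   18  efbbddgbebffb$ecceececd  d
   19  fb$ecceececdefbbddgbebf  f
   20  fbbddgbebffb$ecceececde  e
   21  ffb$ecceececdefbbddgbeb  b
   22  gbebffb$ecceececdefbbdd  d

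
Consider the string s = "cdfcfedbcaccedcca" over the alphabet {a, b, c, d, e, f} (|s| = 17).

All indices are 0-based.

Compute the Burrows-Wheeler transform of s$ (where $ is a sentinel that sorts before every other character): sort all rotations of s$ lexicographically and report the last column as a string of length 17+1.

rank  rotation            last
    0  $cdfcfedbcaccedcca  a
    1  a$cdfcfedbcaccedcc  c
    2  accedcca$cdfcfedbc  c
    3  bcaccedcca$cdfcfed  d
    4  ca$cdfcfedbcaccedc  c
    5  caccedcca$cdfcfedb  b
    6  cca$cdfcfedbcacced  d
    7  ccedcca$cdfcfedbca  a
    8  cdfcfedbcaccedcca$  $
    9  cedcca$cdfcfedbcac  c
   10  cfedbcaccedcca$cdf  f
   11  dbcaccedcca$cdfcfe  e
   12  dcca$cdfcfedbcacce  e
   13  dfcfedbcaccedcca$c  c
   14  edbcaccedcca$cdfcf  f
   15  edcca$cdfcfedbcacc  c
   16  fcfedbcaccedcca$cd  d
   17  fedbcaccedcca$cdfc  c

accdcbda$cfeecfcdc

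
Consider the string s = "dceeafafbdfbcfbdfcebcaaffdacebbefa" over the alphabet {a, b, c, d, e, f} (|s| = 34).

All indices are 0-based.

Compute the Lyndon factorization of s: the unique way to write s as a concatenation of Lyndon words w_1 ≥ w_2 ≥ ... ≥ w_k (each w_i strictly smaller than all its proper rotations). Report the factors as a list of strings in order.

["d", "cee", "afafbdfbcfbdfcebc", "aaffdacebbef", "a"]

emit factor 1: 'd' (i=0, period=1)
emit factor 2: 'cee' (i=1, period=3)
emit factor 3: 'afafbdfbcfbdfcebc' (i=4, period=17)
emit factor 4: 'aaffdacebbef' (i=21, period=12)
emit factor 5: 'a' (i=33, period=1)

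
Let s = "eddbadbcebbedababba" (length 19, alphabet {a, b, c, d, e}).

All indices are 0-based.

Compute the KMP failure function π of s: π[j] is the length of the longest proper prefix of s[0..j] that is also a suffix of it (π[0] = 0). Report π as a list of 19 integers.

[0, 0, 0, 0, 0, 0, 0, 0, 1, 0, 0, 1, 2, 0, 0, 0, 0, 0, 0]

π[0] = 0
j=1 s[j]='d': π[1]=0 (border '')
j=2 s[j]='d': π[2]=0 (border '')
j=3 s[j]='b': π[3]=0 (border '')
j=4 s[j]='a': π[4]=0 (border '')
j=5 s[j]='d': π[5]=0 (border '')
j=6 s[j]='b': π[6]=0 (border '')
j=7 s[j]='c': π[7]=0 (border '')
j=8 s[j]='e': π[8]=1 (border 'e')
j=9 s[j]='b': k: 1→0; π[9]=0 (border '')
j=10 s[j]='b': π[10]=0 (border '')
j=11 s[j]='e': π[11]=1 (border 'e')
j=12 s[j]='d': π[12]=2 (border 'ed')
j=13 s[j]='a': k: 2→0; π[13]=0 (border '')
j=14 s[j]='b': π[14]=0 (border '')
j=15 s[j]='a': π[15]=0 (border '')
j=16 s[j]='b': π[16]=0 (border '')
j=17 s[j]='b': π[17]=0 (border '')
j=18 s[j]='a': π[18]=0 (border '')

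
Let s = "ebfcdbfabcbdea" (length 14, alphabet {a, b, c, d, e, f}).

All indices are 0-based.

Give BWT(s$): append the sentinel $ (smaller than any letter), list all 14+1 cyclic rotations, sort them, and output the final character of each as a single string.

aefacdebfcbd$bb

rank  rotation         last
    0  $ebfcdbfabcbdea  a
    1  a$ebfcdbfabcbde  e
    2  abcbdea$ebfcdbf  f
    3  bcbdea$ebfcdbfa  a
    4  bdea$ebfcdbfabc  c
    5  bfabcbdea$ebfcd  d
    6  bfcdbfabcbdea$e  e
    7  cbdea$ebfcdbfab  b
    8  cdbfabcbdea$ebf  f
    9  dbfabcbdea$ebfc  c
   10  dea$ebfcdbfabcb  b
   11  ea$ebfcdbfabcbd  d
   12  ebfcdbfabcbdea$  $
   13  fabcbdea$ebfcdb  b
   14  fcdbfabcbdea$eb  b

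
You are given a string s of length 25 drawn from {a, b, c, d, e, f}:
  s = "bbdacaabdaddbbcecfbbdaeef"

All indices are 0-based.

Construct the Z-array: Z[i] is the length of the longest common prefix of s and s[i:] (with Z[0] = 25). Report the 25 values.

[25, 1, 0, 0, 0, 0, 0, 1, 0, 0, 0, 0, 2, 1, 0, 0, 0, 0, 4, 1, 0, 0, 0, 0, 0]

Z[0]=25
i=1: outside box; Z[1]=1 extend→box=[1,2)
i=2: outside box; Z[2]=0
i=3: outside box; Z[3]=0
i=4: outside box; Z[4]=0
i=5: outside box; Z[5]=0
i=6: outside box; Z[6]=0
i=7: outside box; Z[7]=1 extend→box=[7,8)
i=8: outside box; Z[8]=0
i=9: outside box; Z[9]=0
i=10: outside box; Z[10]=0
i=11: outside box; Z[11]=0
i=12: outside box; Z[12]=2 extend→box=[12,14)
i=13: min(r-i=1, Z[1]=1)=1; Z[13]=1
i=14: outside box; Z[14]=0
i=15: outside box; Z[15]=0
i=16: outside box; Z[16]=0
i=17: outside box; Z[17]=0
i=18: outside box; Z[18]=4 extend→box=[18,22)
i=19: min(r-i=3, Z[1]=1)=1; Z[19]=1
i=20: min(r-i=2, Z[2]=0)=0; Z[20]=0
i=21: min(r-i=1, Z[3]=0)=0; Z[21]=0
i=22: outside box; Z[22]=0
i=23: outside box; Z[23]=0
i=24: outside box; Z[24]=0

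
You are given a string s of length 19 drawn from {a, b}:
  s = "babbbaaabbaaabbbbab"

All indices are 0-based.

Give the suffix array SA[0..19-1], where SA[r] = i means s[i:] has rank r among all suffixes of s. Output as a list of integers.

rank→(start, suffix):
  0 → (5, 'aaabbaaabbbbab')
  1 → (10, 'aaabbbbab')
  2 → (6, 'aabbaaabbbbab')
  3 → (11, 'aabbbbab')
  4 → (17, 'ab')
  5 → (7, 'abbaaabbbbab')
  6 → (1, 'abbbaaabbaaabbbbab')
  7 → (12, 'abbbbab')
  8 → (18, 'b')
  9 → (4, 'baaabbaaabbbbab')
  10 → (9, 'baaabbbbab')
  11 → (16, 'bab')
  12 → (0, 'babbbaaabbaaabbbbab')
  13 → (3, 'bbaaabbaaabbbbab')
  14 → (8, 'bbaaabbbbab')
  15 → (15, 'bbab')
  16 → (2, 'bbbaaabbaaabbbbab')
  17 → (14, 'bbbab')
  18 → (13, 'bbbbab')

[5, 10, 6, 11, 17, 7, 1, 12, 18, 4, 9, 16, 0, 3, 8, 15, 2, 14, 13]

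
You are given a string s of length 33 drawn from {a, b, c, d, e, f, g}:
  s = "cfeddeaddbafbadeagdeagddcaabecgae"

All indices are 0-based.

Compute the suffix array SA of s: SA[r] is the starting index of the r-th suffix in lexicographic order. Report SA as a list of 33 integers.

rank→(start, suffix):
  0 → (25, 'aabecgae')
  1 → (26, 'abecgae')
  2 → (6, 'addbafbadeagdeagddcaabecgae')
  3 → (13, 'adeagdeagddcaabecgae')
  4 → (31, 'ae')
  5 → (10, 'afbadeagdeagddcaabecgae')
  6 → (20, 'agddcaabecgae')
  7 → (16, 'agdeagddcaabecgae')
  8 → (12, 'badeagdeagddcaabecgae')
  9 → (9, 'bafbadeagdeagddcaabecgae')
  10 → (27, 'becgae')
  11 → (24, 'caabecgae')
  12 → (0, 'cfeddeaddbafbadeagdeagddcaabecgae')
  13 → (29, 'cgae')
  14 → (8, 'dbafbadeagdeagddcaabecgae')
  15 → (23, 'dcaabecgae')
  16 → (7, 'ddbafbadeagdeagddcaabecgae')
  17 → (22, 'ddcaabecgae')
  18 → (3, 'ddeaddbafbadeagdeagddcaabecgae')
  19 → (4, 'deaddbafbadeagdeagddcaabecgae')
  20 → (18, 'deagddcaabecgae')
  21 → (14, 'deagdeagddcaabecgae')
  22 → (32, 'e')
  23 → (5, 'eaddbafbadeagdeagddcaabecgae')
  24 → (19, 'eagddcaabecgae')
  25 → (15, 'eagdeagddcaabecgae')
  26 → (28, 'ecgae')
  27 → (2, 'eddeaddbafbadeagdeagddcaabecgae')
  28 → (11, 'fbadeagdeagddcaabecgae')
  29 → (1, 'feddeaddbafbadeagdeagddcaabecgae')
  30 → (30, 'gae')
  31 → (21, 'gddcaabecgae')
  32 → (17, 'gdeagddcaabecgae')

[25, 26, 6, 13, 31, 10, 20, 16, 12, 9, 27, 24, 0, 29, 8, 23, 7, 22, 3, 4, 18, 14, 32, 5, 19, 15, 28, 2, 11, 1, 30, 21, 17]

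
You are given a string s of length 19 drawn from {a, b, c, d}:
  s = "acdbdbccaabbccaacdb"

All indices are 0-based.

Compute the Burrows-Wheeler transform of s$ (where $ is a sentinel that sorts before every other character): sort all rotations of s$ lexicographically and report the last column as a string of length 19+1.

rank  rotation              last
    0  $acdbdbccaabbccaacdb  b
    1  aabbccaacdb$acdbdbcc  c
    2  aacdb$acdbdbccaabbcc  c
    3  abbccaacdb$acdbdbcca  a
    4  acdb$acdbdbccaabbcca  a
    5  acdbdbccaabbccaacdb$  $
    6  b$acdbdbccaabbccaacd  d
    7  bbccaacdb$acdbdbccaa  a
    8  bccaabbccaacdb$acdbd  d
    9  bccaacdb$acdbdbccaab  b
   10  bdbccaabbccaacdb$acd  d
   11  caabbccaacdb$acdbdbc  c
   12  caacdb$acdbdbccaabbc  c
   13  ccaabbccaacdb$acdbdb  b
   14  ccaacdb$acdbdbccaabb  b
   15  cdb$acdbdbccaabbccaa  a
   16  cdbdbccaabbccaacdb$a  a
   17  db$acdbdbccaabbccaac  c
   18  dbccaabbccaacdb$acdb  b
   19  dbdbccaabbccaacdb$ac  c

bccaa$dadbdccbbaacbc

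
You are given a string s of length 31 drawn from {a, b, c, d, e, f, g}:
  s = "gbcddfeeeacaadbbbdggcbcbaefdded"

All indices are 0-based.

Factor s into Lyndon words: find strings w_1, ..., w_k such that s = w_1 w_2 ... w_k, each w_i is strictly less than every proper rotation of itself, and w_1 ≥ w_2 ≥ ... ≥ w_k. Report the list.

["g", "bcddfeee", "ac", "aadbbbdggcbcbaefdded"]

emit factor 1: 'g' (i=0, period=1)
emit factor 2: 'bcddfeee' (i=1, period=8)
emit factor 3: 'ac' (i=9, period=2)
emit factor 4: 'aadbbbdggcbcbaefdded' (i=11, period=20)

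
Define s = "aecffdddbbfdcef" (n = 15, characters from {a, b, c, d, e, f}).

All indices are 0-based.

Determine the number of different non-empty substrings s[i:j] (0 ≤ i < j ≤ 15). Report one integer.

109

rank→(start, suffix):
  0 → (0, 'aecffdddbbfdcef')
  1 → (8, 'bbfdcef')
  2 → (9, 'bfdcef')
  3 → (12, 'cef')
  4 → (2, 'cffdddbbfdcef')
  5 → (7, 'dbbfdcef')
  6 → (11, 'dcef')
  7 → (6, 'ddbbfdcef')
  8 → (5, 'dddbbfdcef')
  9 → (1, 'ecffdddbbfdcef')
  10 → (13, 'ef')
  11 → (14, 'f')
  12 → (10, 'fdcef')
  13 → (4, 'fdddbbfdcef')
  14 → (3, 'ffdddbbfdcef')

SA = [0, 8, 9, 12, 2, 7, 11, 6, 5, 1, 13, 14, 10, 4, 3]
[i] adj suffixes → lcp
  [1] 0/8 → 0 ('')
  [2] 8/9 → 1 ('b')
  [3] 9/12 → 0 ('')
  [4] 12/2 → 1 ('c')
  [5] 2/7 → 0 ('')
  [6] 7/11 → 1 ('d')
  [7] 11/6 → 1 ('d')
  [8] 6/5 → 2 ('dd')
  [9] 5/1 → 0 ('')
  [10] 1/13 → 1 ('e')
  [11] 13/14 → 0 ('')
  [12] 14/10 → 1 ('f')
  [13] 10/4 → 2 ('fd')
  [14] 4/3 → 1 ('f')

n(n+1)/2 = 15·16/2 = 120
Σ LCP = 0 + 0 + 1 + 0 + 1 + 0 + 1 + 1 + 2 + 0 + 1 + 0 + 1 + 2 + 1 = 11
distinct = 120 − 11 = 109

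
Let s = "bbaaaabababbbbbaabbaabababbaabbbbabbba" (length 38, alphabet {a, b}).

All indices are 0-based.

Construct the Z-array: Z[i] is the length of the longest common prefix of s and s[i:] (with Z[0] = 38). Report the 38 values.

Z[0]=38
i=1: i≥r, start 0; Z[1]=1 extend→box=[1,2)
i=2: i≥r, start 0; Z[2]=0
i=3: i≥r, start 0; Z[3]=0
i=4: i≥r, start 0; Z[4]=0
i=5: i≥r, start 0; Z[5]=0
i=6: i≥r, start 0; Z[6]=1 extend→box=[6,7)
i=7: i≥r, start 0; Z[7]=0
i=8: i≥r, start 0; Z[8]=1 extend→box=[8,9)
i=9: i≥r, start 0; Z[9]=0
i=10: i≥r, start 0; Z[10]=2 extend→box=[10,12)
i=11: min(r-i=1, Z[1]=1)=1; Z[11]=2 extend→box=[11,13)
i=12: min(r-i=1, Z[1]=1)=1; Z[12]=2 extend→box=[12,14)
i=13: min(r-i=1, Z[1]=1)=1; Z[13]=4 extend→box=[13,17)
i=14: min(r-i=3, Z[1]=1)=1; Z[14]=1
i=15: min(r-i=2, Z[2]=0)=0; Z[15]=0
i=16: min(r-i=1, Z[3]=0)=0; Z[16]=0
i=17: i≥r, start 0; Z[17]=4 extend→box=[17,21)
i=18: min(r-i=3, Z[1]=1)=1; Z[18]=1
i=19: min(r-i=2, Z[2]=0)=0; Z[19]=0
i=20: min(r-i=1, Z[3]=0)=0; Z[20]=0
i=21: i≥r, start 0; Z[21]=1 extend→box=[21,22)
i=22: i≥r, start 0; Z[22]=0
i=23: i≥r, start 0; Z[23]=1 extend→box=[23,24)
i=24: i≥r, start 0; Z[24]=0
i=25: i≥r, start 0; Z[25]=4 extend→box=[25,29)
i=26: min(r-i=3, Z[1]=1)=1; Z[26]=1
i=27: min(r-i=2, Z[2]=0)=0; Z[27]=0
i=28: min(r-i=1, Z[3]=0)=0; Z[28]=0
i=29: i≥r, start 0; Z[29]=2 extend→box=[29,31)
i=30: min(r-i=1, Z[1]=1)=1; Z[30]=2 extend→box=[30,32)
i=31: min(r-i=1, Z[1]=1)=1; Z[31]=3 extend→box=[31,34)
i=32: min(r-i=2, Z[1]=1)=1; Z[32]=1
i=33: min(r-i=1, Z[2]=0)=0; Z[33]=0
i=34: i≥r, start 0; Z[34]=2 extend→box=[34,36)
i=35: min(r-i=1, Z[1]=1)=1; Z[35]=3 extend→box=[35,38)
i=36: min(r-i=2, Z[1]=1)=1; Z[36]=1
i=37: min(r-i=1, Z[2]=0)=0; Z[37]=0

[38, 1, 0, 0, 0, 0, 1, 0, 1, 0, 2, 2, 2, 4, 1, 0, 0, 4, 1, 0, 0, 1, 0, 1, 0, 4, 1, 0, 0, 2, 2, 3, 1, 0, 2, 3, 1, 0]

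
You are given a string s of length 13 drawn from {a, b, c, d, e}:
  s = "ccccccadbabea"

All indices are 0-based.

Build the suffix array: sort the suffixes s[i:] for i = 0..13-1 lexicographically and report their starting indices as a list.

[12, 9, 6, 8, 10, 5, 4, 3, 2, 1, 0, 7, 11]

sorted suffixes:
  #0 SA[0]=12  'a'
  #1 SA[1]=9  'abea'
  #2 SA[2]=6  'adbabea'
  #3 SA[3]=8  'babea'
  #4 SA[4]=10  'bea'
  #5 SA[5]=5  'cadbabea'
  #6 SA[6]=4  'ccadbabea'
  #7 SA[7]=3  'cccadbabea'
  #8 SA[8]=2  'ccccadbabea'
  #9 SA[9]=1  'cccccadbabea'
  #10 SA[10]=0  'ccccccadbabea'
  #11 SA[11]=7  'dbabea'
  #12 SA[12]=11  'ea'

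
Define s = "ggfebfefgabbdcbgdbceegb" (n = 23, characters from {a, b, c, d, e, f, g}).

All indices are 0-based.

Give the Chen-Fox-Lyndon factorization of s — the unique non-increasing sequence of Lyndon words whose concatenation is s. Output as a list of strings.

["g", "g", "f", "e", "bfefg", "abbdcbgdbceegb"]

emit factor 1: 'g' (i=0, period=1)
emit factor 2: 'g' (i=1, period=1)
emit factor 3: 'f' (i=2, period=1)
emit factor 4: 'e' (i=3, period=1)
emit factor 5: 'bfefg' (i=4, period=5)
emit factor 6: 'abbdcbgdbceegb' (i=9, period=14)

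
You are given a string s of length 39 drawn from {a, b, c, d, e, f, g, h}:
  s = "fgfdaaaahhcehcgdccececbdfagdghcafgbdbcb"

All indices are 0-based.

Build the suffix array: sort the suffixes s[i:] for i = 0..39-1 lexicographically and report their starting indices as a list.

sorted suffixes:
  #0 SA[0]=4  'aaaahhcehcgdccececbdfagdghcafgbdbcb'
  #1 SA[1]=5  'aaahhcehcgdccececbdfagdghcafgbdbcb'
  #2 SA[2]=6  'aahhcehcgdccececbdfagdghcafgbdbcb'
  #3 SA[3]=31  'afgbdbcb'
  #4 SA[4]=25  'agdghcafgbdbcb'
  #5 SA[5]=7  'ahhcehcgdccececbdfagdghcafgbdbcb'
  #6 SA[6]=38  'b'
  #7 SA[7]=36  'bcb'
  #8 SA[8]=34  'bdbcb'
  #9 SA[9]=22  'bdfagdghcafgbdbcb'
  #10 SA[10]=30  'cafgbdbcb'
  #11 SA[11]=37  'cb'
  #12 SA[12]=21  'cbdfagdghcafgbdbcb'
  #13 SA[13]=16  'ccececbdfagdghcafgbdbcb'
  #14 SA[14]=19  'cecbdfagdghcafgbdbcb'
  #15 SA[15]=17  'cececbdfagdghcafgbdbcb'
  #16 SA[16]=10  'cehcgdccececbdfagdghcafgbdbcb'
  #17 SA[17]=13  'cgdccececbdfagdghcafgbdbcb'
  #18 SA[18]=3  'daaaahhcehcgdccececbdfagdghcafgbdbcb'
  #19 SA[19]=35  'dbcb'
  #20 SA[20]=15  'dccececbdfagdghcafgbdbcb'
  #21 SA[21]=23  'dfagdghcafgbdbcb'
  #22 SA[22]=27  'dghcafgbdbcb'
  #23 SA[23]=20  'ecbdfagdghcafgbdbcb'
  #24 SA[24]=18  'ececbdfagdghcafgbdbcb'
  #25 SA[25]=11  'ehcgdccececbdfagdghcafgbdbcb'
  #26 SA[26]=24  'fagdghcafgbdbcb'
  #27 SA[27]=2  'fdaaaahhcehcgdccececbdfagdghcafgbdbcb'
  #28 SA[28]=32  'fgbdbcb'
  #29 SA[29]=0  'fgfdaaaahhcehcgdccececbdfagdghcafgbdbcb'
  #30 SA[30]=33  'gbdbcb'
  #31 SA[31]=14  'gdccececbdfagdghcafgbdbcb'
  #32 SA[32]=26  'gdghcafgbdbcb'
  #33 SA[33]=1  'gfdaaaahhcehcgdccececbdfagdghcafgbdbcb'
  #34 SA[34]=28  'ghcafgbdbcb'
  #35 SA[35]=29  'hcafgbdbcb'
  #36 SA[36]=9  'hcehcgdccececbdfagdghcafgbdbcb'
  #37 SA[37]=12  'hcgdccececbdfagdghcafgbdbcb'
  #38 SA[38]=8  'hhcehcgdccececbdfagdghcafgbdbcb'

[4, 5, 6, 31, 25, 7, 38, 36, 34, 22, 30, 37, 21, 16, 19, 17, 10, 13, 3, 35, 15, 23, 27, 20, 18, 11, 24, 2, 32, 0, 33, 14, 26, 1, 28, 29, 9, 12, 8]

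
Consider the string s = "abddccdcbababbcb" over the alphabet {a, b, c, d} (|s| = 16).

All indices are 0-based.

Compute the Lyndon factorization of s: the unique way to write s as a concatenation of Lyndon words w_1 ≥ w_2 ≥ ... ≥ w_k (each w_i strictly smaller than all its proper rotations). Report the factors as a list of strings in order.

["abddccdcb", "ababbcb"]

emit factor 1: 'abddccdcb' (i=0, period=9)
emit factor 2: 'ababbcb' (i=9, period=7)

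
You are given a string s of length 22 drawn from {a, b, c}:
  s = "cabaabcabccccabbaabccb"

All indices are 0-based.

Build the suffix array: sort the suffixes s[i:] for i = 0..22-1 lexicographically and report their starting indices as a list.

sorted suffixes:
  #0 SA[0]=3  'aabcabccccabbaabccb'
  #1 SA[1]=16  'aabccb'
  #2 SA[2]=1  'abaabcabccccabbaabccb'
  #3 SA[3]=13  'abbaabccb'
  #4 SA[4]=4  'abcabccccabbaabccb'
  #5 SA[5]=17  'abccb'
  #6 SA[6]=7  'abccccabbaabccb'
  #7 SA[7]=21  'b'
  #8 SA[8]=2  'baabcabccccabbaabccb'
  #9 SA[9]=15  'baabccb'
  #10 SA[10]=14  'bbaabccb'
  #11 SA[11]=5  'bcabccccabbaabccb'
  #12 SA[12]=18  'bccb'
  #13 SA[13]=8  'bccccabbaabccb'
  #14 SA[14]=0  'cabaabcabccccabbaabccb'
  #15 SA[15]=12  'cabbaabccb'
  #16 SA[16]=6  'cabccccabbaabccb'
  #17 SA[17]=20  'cb'
  #18 SA[18]=11  'ccabbaabccb'
  #19 SA[19]=19  'ccb'
  #20 SA[20]=10  'cccabbaabccb'
  #21 SA[21]=9  'ccccabbaabccb'

[3, 16, 1, 13, 4, 17, 7, 21, 2, 15, 14, 5, 18, 8, 0, 12, 6, 20, 11, 19, 10, 9]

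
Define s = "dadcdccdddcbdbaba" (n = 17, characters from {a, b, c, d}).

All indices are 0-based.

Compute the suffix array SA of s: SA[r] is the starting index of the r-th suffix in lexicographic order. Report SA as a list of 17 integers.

[16, 14, 1, 15, 13, 11, 10, 5, 3, 6, 0, 12, 9, 4, 2, 8, 7]

sorted suffixes:
  #0 SA[0]=16  'a'
  #1 SA[1]=14  'aba'
  #2 SA[2]=1  'adcdccdddcbdbaba'
  #3 SA[3]=15  'ba'
  #4 SA[4]=13  'baba'
  #5 SA[5]=11  'bdbaba'
  #6 SA[6]=10  'cbdbaba'
  #7 SA[7]=5  'ccdddcbdbaba'
  #8 SA[8]=3  'cdccdddcbdbaba'
  #9 SA[9]=6  'cdddcbdbaba'
  #10 SA[10]=0  'dadcdccdddcbdbaba'
  #11 SA[11]=12  'dbaba'
  #12 SA[12]=9  'dcbdbaba'
  #13 SA[13]=4  'dccdddcbdbaba'
  #14 SA[14]=2  'dcdccdddcbdbaba'
  #15 SA[15]=8  'ddcbdbaba'
  #16 SA[16]=7  'dddcbdbaba'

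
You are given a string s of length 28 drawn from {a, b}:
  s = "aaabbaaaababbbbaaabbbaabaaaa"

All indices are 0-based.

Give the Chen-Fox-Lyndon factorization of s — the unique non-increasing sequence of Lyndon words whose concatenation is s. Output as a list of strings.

["aaabb", "aaaababbbbaaabbbaab", "a", "a", "a", "a"]

emit factor 1: 'aaabb' (i=0, period=5)
emit factor 2: 'aaaababbbbaaabbbaab' (i=5, period=19)
emit factor 3: 'a' (i=24, period=1)
emit factor 4: 'a' (i=25, period=1)
emit factor 5: 'a' (i=26, period=1)
emit factor 6: 'a' (i=27, period=1)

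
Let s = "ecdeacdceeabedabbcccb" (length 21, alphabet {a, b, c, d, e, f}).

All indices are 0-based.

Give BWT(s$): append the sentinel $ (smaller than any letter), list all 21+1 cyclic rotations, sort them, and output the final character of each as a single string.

rank  rotation                last
    0  $ecdeacdceeabedabbcccb  b
    1  abbcccb$ecdeacdceeabed  d
    2  abedabbcccb$ecdeacdcee  e
    3  acdceeabedabbcccb$ecde  e
    4  b$ecdeacdceeabedabbccc  c
    5  bbcccb$ecdeacdceeabeda  a
    6  bcccb$ecdeacdceeabedab  b
    7  bedabbcccb$ecdeacdceea  a
    8  cb$ecdeacdceeabedabbcc  c
    9  ccb$ecdeacdceeabedabbc  c
   10  cccb$ecdeacdceeabedabb  b
   11  cdceeabedabbcccb$ecdea  a
   12  cdeacdceeabedabbcccb$e  e
   13  ceeabedabbcccb$ecdeacd  d
   14  dabbcccb$ecdeacdceeabe  e
   15  dceeabedabbcccb$ecdeac  c
   16  deacdceeabedabbcccb$ec  c
   17  eabedabbcccb$ecdeacdce  e
   18  eacdceeabedabbcccb$ecd  d
   19  ecdeacdceeabedabbcccb$  $
   20  edabbcccb$ecdeacdceeab  b
   21  eeabedabbcccb$ecdeacdc  c

bdeecabaccbaedecced$bc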